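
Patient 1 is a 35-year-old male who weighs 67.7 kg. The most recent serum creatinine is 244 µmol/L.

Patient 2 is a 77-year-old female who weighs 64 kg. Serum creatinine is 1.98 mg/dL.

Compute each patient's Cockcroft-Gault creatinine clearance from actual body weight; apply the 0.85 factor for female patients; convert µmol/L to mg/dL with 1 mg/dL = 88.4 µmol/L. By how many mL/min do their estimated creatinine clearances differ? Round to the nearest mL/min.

12 mL/min

Patient 1: SCr = 244 / 88.4 = 2.76 mg/dL
Patient 1: CrCl = (140 − 35) × 67.7 / (72 × 2.76) = 7108.5 / 198.72 ≈ 35.8 mL/min
Patient 2: CrCl = (140 − 77) × 64 / (72 × 1.98) × 0.85 = 4032.0 / 142.56 × 0.85 ≈ 24.0 mL/min
|35.8 − 24.0| = 11.8 mL/min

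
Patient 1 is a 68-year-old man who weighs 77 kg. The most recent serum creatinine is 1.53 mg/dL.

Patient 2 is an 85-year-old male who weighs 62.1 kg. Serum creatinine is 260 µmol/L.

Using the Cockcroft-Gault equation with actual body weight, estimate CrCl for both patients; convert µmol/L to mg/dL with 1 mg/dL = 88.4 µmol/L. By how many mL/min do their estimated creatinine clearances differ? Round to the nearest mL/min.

Patient 1: CrCl = (140 − 68) × 77 / (72 × 1.53) = 5544.0 / 110.16 ≈ 50.3 mL/min
Patient 2: SCr = 260 / 88.4 = 2.941 mg/dL
Patient 2: CrCl = (140 − 85) × 62.1 / (72 × 2.941) = 3415.5 / 211.75 ≈ 16.1 mL/min
|50.3 − 16.1| = 34.2 mL/min

34 mL/min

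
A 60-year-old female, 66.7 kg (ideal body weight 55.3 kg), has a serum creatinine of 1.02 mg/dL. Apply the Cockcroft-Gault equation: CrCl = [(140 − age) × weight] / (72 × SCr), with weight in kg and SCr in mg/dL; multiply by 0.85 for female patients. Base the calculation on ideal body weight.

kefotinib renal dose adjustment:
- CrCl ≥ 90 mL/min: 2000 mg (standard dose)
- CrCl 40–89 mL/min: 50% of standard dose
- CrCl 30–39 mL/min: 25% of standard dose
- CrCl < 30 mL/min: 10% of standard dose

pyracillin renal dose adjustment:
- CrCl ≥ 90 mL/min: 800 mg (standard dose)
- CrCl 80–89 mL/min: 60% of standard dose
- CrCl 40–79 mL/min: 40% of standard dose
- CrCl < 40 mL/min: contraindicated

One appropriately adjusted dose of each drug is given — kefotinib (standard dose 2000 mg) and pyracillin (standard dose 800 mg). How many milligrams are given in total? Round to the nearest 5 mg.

CrCl = (140 − 60) × 55.3 / (72 × 1.02) × 0.85 = 4424.0 / 73.44 × 0.85 ≈ 51.2 mL/min
CrCl ≈ 51 mL/min.
kefotinib: 40–89 mL/min → 50% of 2000 mg = 1000 mg.
pyracillin: 40–79 mL/min → 40% of 800 mg = 320 mg.
Total = 1000 + 320 = 1320 mg.

1320 mg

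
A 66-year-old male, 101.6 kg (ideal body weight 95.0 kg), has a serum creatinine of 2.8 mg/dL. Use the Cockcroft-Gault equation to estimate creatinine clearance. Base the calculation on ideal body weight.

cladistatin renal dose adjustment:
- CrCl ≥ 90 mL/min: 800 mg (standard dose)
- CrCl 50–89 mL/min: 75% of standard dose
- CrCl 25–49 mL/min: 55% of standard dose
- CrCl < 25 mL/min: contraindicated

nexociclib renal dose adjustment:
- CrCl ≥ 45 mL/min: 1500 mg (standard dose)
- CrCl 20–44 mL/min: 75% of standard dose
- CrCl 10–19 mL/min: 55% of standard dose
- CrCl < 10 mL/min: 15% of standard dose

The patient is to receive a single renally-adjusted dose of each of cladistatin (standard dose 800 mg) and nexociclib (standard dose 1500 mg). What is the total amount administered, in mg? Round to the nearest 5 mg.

CrCl = (140 − 66) × 95 / (72 × 2.8) = 7030.0 / 201.60 ≈ 34.9 mL/min
CrCl ≈ 35 mL/min.
cladistatin: 25–49 mL/min → 55% of 800 mg = 440 mg.
nexociclib: 20–44 mL/min → 75% of 1500 mg = 1125 mg.
Total = 440 + 1125 = 1565 mg.

1565 mg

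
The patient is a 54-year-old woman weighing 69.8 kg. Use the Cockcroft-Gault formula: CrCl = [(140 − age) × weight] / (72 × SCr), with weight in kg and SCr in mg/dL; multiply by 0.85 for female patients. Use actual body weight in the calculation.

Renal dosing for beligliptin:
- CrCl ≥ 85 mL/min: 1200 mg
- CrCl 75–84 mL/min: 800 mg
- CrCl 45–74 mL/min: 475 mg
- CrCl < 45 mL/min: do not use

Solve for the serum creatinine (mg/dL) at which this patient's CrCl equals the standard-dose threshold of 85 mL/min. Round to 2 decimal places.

Standard dose requires CrCl ≥ 85 mL/min.
Set (140 − 54) × 69.8 × 0.85 / (72 × SCr) = 85
SCr = (140 − 54) × 69.8 × 0.85 / (72 × 85) = 0.834 mg/dL

0.83 mg/dL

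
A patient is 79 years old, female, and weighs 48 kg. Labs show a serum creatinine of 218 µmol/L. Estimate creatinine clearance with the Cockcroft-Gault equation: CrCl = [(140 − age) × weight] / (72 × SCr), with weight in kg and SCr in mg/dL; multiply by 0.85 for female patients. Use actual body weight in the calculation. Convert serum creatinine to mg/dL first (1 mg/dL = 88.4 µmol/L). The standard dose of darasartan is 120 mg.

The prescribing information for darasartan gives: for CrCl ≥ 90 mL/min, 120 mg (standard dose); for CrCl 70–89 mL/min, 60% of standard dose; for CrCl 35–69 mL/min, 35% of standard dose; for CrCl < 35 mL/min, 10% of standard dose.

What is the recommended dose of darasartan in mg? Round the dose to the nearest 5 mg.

SCr = 218 / 88.4 = 2.466 mg/dL
CrCl = (140 − 79) × 48 / (72 × 2.466) × 0.85 = 2928.0 / 177.55 × 0.85 ≈ 14.0 mL/min
CrCl ≈ 14 mL/min → bracket < 35 mL/min.
10% of 120 mg = 12 mg → 10 mg

10 mg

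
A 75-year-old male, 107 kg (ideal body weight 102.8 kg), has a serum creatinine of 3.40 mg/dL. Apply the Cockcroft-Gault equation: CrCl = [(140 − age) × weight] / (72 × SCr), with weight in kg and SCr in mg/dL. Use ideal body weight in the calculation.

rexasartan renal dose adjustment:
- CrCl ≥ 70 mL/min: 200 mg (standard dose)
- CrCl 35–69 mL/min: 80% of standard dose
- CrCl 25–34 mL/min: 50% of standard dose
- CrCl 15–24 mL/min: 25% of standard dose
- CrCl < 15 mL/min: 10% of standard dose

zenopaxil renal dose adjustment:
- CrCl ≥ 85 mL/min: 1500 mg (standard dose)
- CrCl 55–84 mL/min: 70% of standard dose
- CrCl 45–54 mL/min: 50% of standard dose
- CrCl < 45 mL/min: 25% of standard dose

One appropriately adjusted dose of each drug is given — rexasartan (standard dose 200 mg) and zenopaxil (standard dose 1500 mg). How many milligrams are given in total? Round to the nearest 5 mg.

CrCl = (140 − 75) × 102.8 / (72 × 3.4) = 6682.0 / 244.80 ≈ 27.3 mL/min
CrCl ≈ 27 mL/min.
rexasartan: 25–34 mL/min → 50% of 200 mg = 100 mg.
zenopaxil: < 45 mL/min → 25% of 1500 mg = 375 mg.
Total = 100 + 375 = 475 mg.

475 mg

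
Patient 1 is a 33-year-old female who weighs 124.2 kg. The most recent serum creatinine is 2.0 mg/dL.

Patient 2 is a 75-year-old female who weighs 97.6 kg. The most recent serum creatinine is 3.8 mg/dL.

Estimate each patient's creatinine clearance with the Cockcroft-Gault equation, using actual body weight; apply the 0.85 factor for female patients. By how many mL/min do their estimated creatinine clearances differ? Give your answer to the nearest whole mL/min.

59 mL/min

Patient 1: CrCl = (140 − 33) × 124.2 / (72 × 2) × 0.85 = 13289.4 / 144.00 × 0.85 ≈ 78.4 mL/min
Patient 2: CrCl = (140 − 75) × 97.6 / (72 × 3.8) × 0.85 = 6344.0 / 273.60 × 0.85 ≈ 19.7 mL/min
|78.4 − 19.7| = 58.7 mL/min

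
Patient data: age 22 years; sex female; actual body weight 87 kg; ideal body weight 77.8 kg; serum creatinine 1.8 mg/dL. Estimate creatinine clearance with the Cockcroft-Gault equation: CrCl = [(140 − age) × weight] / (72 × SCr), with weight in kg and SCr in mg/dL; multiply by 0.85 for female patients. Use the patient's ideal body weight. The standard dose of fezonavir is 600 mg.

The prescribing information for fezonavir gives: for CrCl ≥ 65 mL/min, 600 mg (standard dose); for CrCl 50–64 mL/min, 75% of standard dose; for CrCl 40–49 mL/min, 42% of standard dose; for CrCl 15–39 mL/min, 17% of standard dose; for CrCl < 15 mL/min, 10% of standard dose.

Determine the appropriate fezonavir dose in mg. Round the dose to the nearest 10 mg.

CrCl = (140 − 22) × 77.8 / (72 × 1.8) × 0.85 = 9180.4 / 129.60 × 0.85 ≈ 60.2 mL/min
CrCl ≈ 60 mL/min → bracket 50–64 mL/min.
75% of 600 mg = 450 mg

450 mg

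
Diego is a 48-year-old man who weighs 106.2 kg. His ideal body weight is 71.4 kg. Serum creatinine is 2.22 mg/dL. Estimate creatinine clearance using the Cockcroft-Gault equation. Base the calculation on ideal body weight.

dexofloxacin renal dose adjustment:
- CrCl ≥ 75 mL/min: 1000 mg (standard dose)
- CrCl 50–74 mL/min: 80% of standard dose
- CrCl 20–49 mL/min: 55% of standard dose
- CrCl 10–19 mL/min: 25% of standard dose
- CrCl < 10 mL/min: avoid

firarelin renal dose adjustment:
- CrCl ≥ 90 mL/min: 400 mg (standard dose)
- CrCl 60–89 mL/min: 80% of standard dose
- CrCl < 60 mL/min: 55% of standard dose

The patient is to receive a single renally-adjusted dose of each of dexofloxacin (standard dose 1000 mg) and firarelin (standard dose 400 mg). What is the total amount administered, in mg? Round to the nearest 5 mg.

770 mg

CrCl = (140 − 48) × 71.4 / (72 × 2.22) = 6568.8 / 159.84 ≈ 41.1 mL/min
CrCl ≈ 41 mL/min.
dexofloxacin: 20–49 mL/min → 55% of 1000 mg = 550 mg.
firarelin: < 60 mL/min → 55% of 400 mg = 220 mg.
Total = 550 + 220 = 770 mg.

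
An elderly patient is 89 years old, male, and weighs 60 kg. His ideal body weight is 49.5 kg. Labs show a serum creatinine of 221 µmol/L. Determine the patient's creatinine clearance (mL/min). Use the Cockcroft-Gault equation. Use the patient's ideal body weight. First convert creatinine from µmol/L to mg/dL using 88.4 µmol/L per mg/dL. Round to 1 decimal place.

SCr = 221 / 88.4 = 2.5 mg/dL
CrCl = (140 − 89) × 49.5 / (72 × 2.5) = 2524.5 / 180.00 ≈ 14.0 mL/min

14.0 mL/min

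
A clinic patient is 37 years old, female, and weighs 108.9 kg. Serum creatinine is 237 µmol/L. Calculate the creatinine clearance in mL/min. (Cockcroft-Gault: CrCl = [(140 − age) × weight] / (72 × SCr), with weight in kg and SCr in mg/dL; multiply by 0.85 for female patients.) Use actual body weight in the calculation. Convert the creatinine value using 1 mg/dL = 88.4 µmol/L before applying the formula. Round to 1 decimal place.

SCr = 237 / 88.4 = 2.681 mg/dL
CrCl = (140 − 37) × 108.9 / (72 × 2.681) × 0.85 = 11216.7 / 193.03 × 0.85 ≈ 49.4 mL/min

49.4 mL/min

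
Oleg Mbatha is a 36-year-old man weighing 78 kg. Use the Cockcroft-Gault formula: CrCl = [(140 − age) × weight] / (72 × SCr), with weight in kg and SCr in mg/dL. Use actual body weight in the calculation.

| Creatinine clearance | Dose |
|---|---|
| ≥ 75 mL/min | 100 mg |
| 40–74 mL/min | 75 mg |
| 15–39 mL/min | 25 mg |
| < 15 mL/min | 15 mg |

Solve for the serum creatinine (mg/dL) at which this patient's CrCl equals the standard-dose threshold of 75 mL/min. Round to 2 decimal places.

Standard dose requires CrCl ≥ 75 mL/min.
Set (140 − 36) × 78 / (72 × SCr) = 75
SCr = (140 − 36) × 78 / (72 × 75) = 1.502 mg/dL

1.50 mg/dL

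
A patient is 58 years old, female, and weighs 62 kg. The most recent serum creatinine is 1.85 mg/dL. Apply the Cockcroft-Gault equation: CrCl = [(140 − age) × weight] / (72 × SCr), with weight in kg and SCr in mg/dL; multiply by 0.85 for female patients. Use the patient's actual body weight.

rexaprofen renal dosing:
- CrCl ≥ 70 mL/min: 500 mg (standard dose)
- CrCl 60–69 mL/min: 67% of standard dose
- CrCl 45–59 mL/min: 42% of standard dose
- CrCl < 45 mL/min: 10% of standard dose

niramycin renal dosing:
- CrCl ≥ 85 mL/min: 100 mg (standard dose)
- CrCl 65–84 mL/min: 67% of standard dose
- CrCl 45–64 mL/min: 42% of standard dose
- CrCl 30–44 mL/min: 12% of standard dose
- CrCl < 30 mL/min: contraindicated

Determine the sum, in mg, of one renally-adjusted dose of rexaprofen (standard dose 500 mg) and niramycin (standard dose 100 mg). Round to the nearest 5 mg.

CrCl = (140 − 58) × 62 / (72 × 1.85) × 0.85 = 5084.0 / 133.20 × 0.85 ≈ 32.4 mL/min
CrCl ≈ 32 mL/min.
rexaprofen: < 45 mL/min → 10% of 500 mg = 50 mg.
niramycin: 30–44 mL/min → 12% of 100 mg = 12 mg.
Total = 50 + 12 = 62 mg.

60 mg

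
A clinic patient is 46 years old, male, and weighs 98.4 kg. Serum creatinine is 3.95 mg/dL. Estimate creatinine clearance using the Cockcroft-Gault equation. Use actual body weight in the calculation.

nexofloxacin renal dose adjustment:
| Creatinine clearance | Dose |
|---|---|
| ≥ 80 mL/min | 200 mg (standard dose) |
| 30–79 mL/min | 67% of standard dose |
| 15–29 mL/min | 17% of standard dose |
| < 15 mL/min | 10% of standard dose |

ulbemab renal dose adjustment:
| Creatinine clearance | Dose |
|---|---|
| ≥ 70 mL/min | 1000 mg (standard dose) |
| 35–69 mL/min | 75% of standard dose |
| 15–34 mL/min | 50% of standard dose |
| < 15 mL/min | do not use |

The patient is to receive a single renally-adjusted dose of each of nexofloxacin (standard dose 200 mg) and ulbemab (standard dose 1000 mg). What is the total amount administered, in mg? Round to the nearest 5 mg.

CrCl = (140 − 46) × 98.4 / (72 × 3.95) = 9249.6 / 284.40 ≈ 32.5 mL/min
CrCl ≈ 33 mL/min.
nexofloxacin: 30–79 mL/min → 67% of 200 mg = 134 mg.
ulbemab: 15–34 mL/min → 50% of 1000 mg = 500 mg.
Total = 134 + 500 = 634 mg.

635 mg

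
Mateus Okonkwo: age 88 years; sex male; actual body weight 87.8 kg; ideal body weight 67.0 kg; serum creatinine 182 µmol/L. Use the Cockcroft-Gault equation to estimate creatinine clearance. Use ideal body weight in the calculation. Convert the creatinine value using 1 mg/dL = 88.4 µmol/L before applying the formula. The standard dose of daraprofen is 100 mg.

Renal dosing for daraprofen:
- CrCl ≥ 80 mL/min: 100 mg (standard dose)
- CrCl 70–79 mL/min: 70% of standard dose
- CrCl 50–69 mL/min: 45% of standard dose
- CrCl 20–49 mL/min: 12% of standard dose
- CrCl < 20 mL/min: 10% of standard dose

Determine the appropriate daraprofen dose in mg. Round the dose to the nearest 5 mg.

10 mg

SCr = 182 / 88.4 = 2.059 mg/dL
CrCl = (140 − 88) × 67 / (72 × 2.059) = 3484.0 / 148.25 ≈ 23.5 mL/min
CrCl ≈ 24 mL/min → bracket 20–49 mL/min.
12% of 100 mg = 12 mg → 10 mg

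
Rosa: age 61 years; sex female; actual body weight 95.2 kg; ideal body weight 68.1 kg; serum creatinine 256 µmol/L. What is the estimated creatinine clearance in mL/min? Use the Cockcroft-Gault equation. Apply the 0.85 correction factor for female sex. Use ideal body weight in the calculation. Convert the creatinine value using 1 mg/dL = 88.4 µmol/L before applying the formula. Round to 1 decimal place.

21.9 mL/min

SCr = 256 / 88.4 = 2.896 mg/dL
CrCl = (140 − 61) × 68.1 / (72 × 2.896) × 0.85 = 5379.9 / 208.51 × 0.85 ≈ 21.9 mL/min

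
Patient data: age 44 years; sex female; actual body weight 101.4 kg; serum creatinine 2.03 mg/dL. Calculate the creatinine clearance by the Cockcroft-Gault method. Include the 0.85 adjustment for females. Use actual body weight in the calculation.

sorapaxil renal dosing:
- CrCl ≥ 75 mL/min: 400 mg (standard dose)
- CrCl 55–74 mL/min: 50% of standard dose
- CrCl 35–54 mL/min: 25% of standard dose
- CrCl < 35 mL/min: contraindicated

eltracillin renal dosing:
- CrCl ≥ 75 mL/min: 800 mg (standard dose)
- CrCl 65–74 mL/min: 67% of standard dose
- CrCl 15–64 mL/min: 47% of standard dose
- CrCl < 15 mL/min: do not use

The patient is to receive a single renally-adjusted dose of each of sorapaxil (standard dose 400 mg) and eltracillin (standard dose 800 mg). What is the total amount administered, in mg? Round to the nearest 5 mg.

CrCl = (140 − 44) × 101.4 / (72 × 2.03) × 0.85 = 9734.4 / 146.16 × 0.85 ≈ 56.6 mL/min
CrCl ≈ 57 mL/min.
sorapaxil: 55–74 mL/min → 50% of 400 mg = 200 mg.
eltracillin: 15–64 mL/min → 47% of 800 mg = 376 mg.
Total = 200 + 376 = 576 mg.

575 mg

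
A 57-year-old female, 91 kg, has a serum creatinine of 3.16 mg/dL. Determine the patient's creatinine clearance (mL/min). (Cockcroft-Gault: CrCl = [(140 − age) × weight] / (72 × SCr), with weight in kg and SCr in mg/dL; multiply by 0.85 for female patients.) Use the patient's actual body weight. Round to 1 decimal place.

CrCl = (140 − 57) × 91 / (72 × 3.16) × 0.85 = 7553.0 / 227.52 × 0.85 ≈ 28.2 mL/min

28.2 mL/min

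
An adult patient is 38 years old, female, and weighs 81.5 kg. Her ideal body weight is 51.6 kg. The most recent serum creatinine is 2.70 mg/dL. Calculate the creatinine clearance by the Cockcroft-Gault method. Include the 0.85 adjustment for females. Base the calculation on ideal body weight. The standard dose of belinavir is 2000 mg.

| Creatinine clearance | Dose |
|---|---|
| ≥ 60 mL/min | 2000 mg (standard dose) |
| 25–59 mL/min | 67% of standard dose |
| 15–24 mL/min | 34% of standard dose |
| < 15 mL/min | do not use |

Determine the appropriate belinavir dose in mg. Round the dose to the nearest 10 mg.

680 mg

CrCl = (140 − 38) × 51.6 / (72 × 2.7) × 0.85 = 5263.2 / 194.40 × 0.85 ≈ 23.0 mL/min
CrCl ≈ 23 mL/min → bracket 15–24 mL/min.
34% of 2000 mg = 680 mg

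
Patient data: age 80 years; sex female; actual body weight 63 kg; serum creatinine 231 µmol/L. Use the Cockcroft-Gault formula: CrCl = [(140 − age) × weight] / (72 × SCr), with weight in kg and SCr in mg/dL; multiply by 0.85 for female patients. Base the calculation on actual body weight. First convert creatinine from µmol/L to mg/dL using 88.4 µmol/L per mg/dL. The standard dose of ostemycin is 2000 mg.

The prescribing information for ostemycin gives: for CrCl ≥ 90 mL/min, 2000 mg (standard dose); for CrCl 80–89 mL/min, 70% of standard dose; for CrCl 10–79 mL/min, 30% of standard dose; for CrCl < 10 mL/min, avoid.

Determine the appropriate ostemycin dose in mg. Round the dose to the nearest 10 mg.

600 mg

SCr = 231 / 88.4 = 2.613 mg/dL
CrCl = (140 − 80) × 63 / (72 × 2.613) × 0.85 = 3780.0 / 188.14 × 0.85 ≈ 17.1 mL/min
CrCl ≈ 17 mL/min → bracket 10–79 mL/min.
30% of 2000 mg = 600 mg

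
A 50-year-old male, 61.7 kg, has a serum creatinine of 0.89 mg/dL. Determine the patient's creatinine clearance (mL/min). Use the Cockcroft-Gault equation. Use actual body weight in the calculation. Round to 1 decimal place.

86.7 mL/min

CrCl = (140 − 50) × 61.7 / (72 × 0.89) = 5553.0 / 64.08 ≈ 86.7 mL/min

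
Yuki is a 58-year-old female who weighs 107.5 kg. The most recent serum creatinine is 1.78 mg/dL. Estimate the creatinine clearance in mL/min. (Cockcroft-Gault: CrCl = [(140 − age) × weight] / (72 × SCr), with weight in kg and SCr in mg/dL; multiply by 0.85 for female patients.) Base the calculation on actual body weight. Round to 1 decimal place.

58.5 mL/min

CrCl = (140 − 58) × 107.5 / (72 × 1.78) × 0.85 = 8815.0 / 128.16 × 0.85 ≈ 58.5 mL/min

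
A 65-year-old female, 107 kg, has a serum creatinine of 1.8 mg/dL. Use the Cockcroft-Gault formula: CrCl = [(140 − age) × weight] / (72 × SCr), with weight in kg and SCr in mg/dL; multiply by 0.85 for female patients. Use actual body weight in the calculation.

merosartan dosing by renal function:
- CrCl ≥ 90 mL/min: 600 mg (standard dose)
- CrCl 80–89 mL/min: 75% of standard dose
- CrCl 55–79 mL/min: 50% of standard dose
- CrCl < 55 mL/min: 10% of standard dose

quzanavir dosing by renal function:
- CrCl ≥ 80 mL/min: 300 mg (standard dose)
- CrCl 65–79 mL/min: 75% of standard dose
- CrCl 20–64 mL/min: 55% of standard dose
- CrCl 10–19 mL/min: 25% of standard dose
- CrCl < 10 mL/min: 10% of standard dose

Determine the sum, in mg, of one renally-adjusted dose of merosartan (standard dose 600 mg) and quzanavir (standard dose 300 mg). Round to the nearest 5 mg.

CrCl = (140 − 65) × 107 / (72 × 1.8) × 0.85 = 8025.0 / 129.60 × 0.85 ≈ 52.6 mL/min
CrCl ≈ 53 mL/min.
merosartan: < 55 mL/min → 10% of 600 mg = 60 mg.
quzanavir: 20–64 mL/min → 55% of 300 mg = 165 mg.
Total = 60 + 165 = 225 mg.

225 mg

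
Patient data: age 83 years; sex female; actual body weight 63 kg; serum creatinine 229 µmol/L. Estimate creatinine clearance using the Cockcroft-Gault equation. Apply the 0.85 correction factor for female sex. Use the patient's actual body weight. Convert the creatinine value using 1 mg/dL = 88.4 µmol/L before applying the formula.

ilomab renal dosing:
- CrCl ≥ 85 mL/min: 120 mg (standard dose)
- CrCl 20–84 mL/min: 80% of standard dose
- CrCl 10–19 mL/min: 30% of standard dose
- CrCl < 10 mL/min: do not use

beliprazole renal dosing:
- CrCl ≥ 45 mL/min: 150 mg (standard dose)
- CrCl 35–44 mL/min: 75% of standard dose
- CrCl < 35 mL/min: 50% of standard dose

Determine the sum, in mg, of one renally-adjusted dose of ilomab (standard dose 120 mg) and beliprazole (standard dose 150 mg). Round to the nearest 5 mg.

SCr = 229 / 88.4 = 2.59 mg/dL
CrCl = (140 − 83) × 63 / (72 × 2.59) × 0.85 = 3591.0 / 186.48 × 0.85 ≈ 16.4 mL/min
CrCl ≈ 16 mL/min.
ilomab: 10–19 mL/min → 30% of 120 mg = 36 mg.
beliprazole: < 35 mL/min → 50% of 150 mg = 75 mg.
Total = 36 + 75 = 111 mg.

110 mg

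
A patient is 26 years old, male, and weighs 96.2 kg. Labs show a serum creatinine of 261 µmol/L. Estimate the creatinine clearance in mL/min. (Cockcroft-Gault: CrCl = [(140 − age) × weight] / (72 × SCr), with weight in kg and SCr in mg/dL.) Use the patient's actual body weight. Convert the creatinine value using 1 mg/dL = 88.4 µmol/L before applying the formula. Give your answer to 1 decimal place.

51.6 mL/min

SCr = 261 / 88.4 = 2.952 mg/dL
CrCl = (140 − 26) × 96.2 / (72 × 2.952) = 10966.8 / 212.54 ≈ 51.6 mL/min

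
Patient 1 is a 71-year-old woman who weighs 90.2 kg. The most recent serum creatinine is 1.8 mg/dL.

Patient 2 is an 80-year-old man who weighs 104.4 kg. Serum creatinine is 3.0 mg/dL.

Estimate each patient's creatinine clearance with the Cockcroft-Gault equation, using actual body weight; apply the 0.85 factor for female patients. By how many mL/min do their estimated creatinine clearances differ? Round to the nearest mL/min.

Patient 1: CrCl = (140 − 71) × 90.2 / (72 × 1.8) × 0.85 = 6223.8 / 129.60 × 0.85 ≈ 40.8 mL/min
Patient 2: CrCl = (140 − 80) × 104.4 / (72 × 3) = 6264.0 / 216.00 ≈ 29.0 mL/min
|40.8 − 29.0| = 11.8 mL/min

12 mL/min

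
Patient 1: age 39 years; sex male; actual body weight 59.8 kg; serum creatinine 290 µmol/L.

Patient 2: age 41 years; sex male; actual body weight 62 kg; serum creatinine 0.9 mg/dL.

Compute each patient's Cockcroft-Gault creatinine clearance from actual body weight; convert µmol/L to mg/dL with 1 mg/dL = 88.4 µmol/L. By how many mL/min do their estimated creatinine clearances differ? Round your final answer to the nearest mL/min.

Patient 1: SCr = 290 / 88.4 = 3.281 mg/dL
Patient 1: CrCl = (140 − 39) × 59.8 / (72 × 3.281) = 6039.8 / 236.23 ≈ 25.6 mL/min
Patient 2: CrCl = (140 − 41) × 62 / (72 × 0.9) = 6138.0 / 64.80 ≈ 94.7 mL/min
|25.6 − 94.7| = 69.1 mL/min

69 mL/min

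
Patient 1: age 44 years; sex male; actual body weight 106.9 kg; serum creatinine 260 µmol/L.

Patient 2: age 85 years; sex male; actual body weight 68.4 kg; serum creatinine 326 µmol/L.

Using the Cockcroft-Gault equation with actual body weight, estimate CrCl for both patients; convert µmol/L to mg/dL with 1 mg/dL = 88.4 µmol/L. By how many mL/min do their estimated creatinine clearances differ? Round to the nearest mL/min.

34 mL/min

Patient 1: SCr = 260 / 88.4 = 2.941 mg/dL
Patient 1: CrCl = (140 − 44) × 106.9 / (72 × 2.941) = 10262.4 / 211.75 ≈ 48.5 mL/min
Patient 2: SCr = 326 / 88.4 = 3.688 mg/dL
Patient 2: CrCl = (140 − 85) × 68.4 / (72 × 3.688) = 3762.0 / 265.54 ≈ 14.2 mL/min
|48.5 − 14.2| = 34.3 mL/min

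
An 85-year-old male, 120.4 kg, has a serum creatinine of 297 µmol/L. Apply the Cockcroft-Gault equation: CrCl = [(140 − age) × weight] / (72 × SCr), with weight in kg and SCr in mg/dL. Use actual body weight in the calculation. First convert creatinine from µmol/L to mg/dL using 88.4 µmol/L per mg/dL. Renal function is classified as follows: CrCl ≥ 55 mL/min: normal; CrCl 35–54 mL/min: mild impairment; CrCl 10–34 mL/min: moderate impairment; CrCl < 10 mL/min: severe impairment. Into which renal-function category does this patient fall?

moderate impairment

SCr = 297 / 88.4 = 3.36 mg/dL
CrCl = (140 − 85) × 120.4 / (72 × 3.36) = 6622.0 / 241.92 ≈ 27.4 mL/min
27 mL/min falls in the 'moderate impairment' range.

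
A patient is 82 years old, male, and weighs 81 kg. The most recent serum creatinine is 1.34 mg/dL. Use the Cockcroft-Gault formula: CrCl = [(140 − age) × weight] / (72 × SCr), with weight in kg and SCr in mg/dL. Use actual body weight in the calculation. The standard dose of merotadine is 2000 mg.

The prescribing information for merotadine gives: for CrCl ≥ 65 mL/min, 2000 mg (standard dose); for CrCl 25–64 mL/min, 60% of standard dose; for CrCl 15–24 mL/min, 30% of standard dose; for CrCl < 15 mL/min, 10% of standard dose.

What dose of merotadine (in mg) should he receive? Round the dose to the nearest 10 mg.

1200 mg

CrCl = (140 − 82) × 81 / (72 × 1.34) = 4698.0 / 96.48 ≈ 48.7 mL/min
CrCl ≈ 49 mL/min → bracket 25–64 mL/min.
60% of 2000 mg = 1200 mg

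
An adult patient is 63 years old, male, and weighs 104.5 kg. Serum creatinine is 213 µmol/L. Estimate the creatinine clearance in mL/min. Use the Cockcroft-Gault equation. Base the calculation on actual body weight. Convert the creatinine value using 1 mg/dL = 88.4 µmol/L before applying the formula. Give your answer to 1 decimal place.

SCr = 213 / 88.4 = 2.41 mg/dL
CrCl = (140 − 63) × 104.5 / (72 × 2.41) = 8046.5 / 173.52 ≈ 46.4 mL/min

46.4 mL/min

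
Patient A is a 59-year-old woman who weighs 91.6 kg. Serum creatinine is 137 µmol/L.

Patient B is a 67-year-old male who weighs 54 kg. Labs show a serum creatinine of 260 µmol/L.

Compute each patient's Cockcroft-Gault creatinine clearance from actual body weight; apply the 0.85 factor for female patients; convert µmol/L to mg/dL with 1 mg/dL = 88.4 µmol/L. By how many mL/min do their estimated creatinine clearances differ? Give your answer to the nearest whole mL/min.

Patient A: SCr = 137 / 88.4 = 1.55 mg/dL
Patient A: CrCl = (140 − 59) × 91.6 / (72 × 1.55) × 0.85 = 7419.6 / 111.60 × 0.85 ≈ 56.5 mL/min
Patient B: SCr = 260 / 88.4 = 2.941 mg/dL
Patient B: CrCl = (140 − 67) × 54 / (72 × 2.941) = 3942.0 / 211.75 ≈ 18.6 mL/min
|56.5 − 18.6| = 37.9 mL/min

38 mL/min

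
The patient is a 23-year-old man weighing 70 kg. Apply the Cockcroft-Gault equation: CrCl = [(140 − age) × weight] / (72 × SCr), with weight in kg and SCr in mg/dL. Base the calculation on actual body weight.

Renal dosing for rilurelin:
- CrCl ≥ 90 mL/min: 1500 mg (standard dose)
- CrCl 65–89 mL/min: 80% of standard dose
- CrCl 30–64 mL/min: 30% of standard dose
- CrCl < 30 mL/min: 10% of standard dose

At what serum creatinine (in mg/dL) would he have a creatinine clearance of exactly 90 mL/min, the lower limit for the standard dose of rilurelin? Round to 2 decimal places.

Standard dose requires CrCl ≥ 90 mL/min.
Set (140 − 23) × 70 / (72 × SCr) = 90
SCr = (140 − 23) × 70 / (72 × 90) = 1.264 mg/dL

1.26 mg/dL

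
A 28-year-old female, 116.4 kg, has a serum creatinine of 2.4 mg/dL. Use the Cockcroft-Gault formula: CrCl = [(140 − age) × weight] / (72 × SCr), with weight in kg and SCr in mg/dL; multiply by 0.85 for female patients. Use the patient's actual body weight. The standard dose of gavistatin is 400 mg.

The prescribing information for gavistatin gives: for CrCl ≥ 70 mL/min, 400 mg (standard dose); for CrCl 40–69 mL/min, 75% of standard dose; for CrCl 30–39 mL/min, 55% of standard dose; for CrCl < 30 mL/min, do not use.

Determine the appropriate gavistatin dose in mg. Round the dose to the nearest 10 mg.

300 mg

CrCl = (140 − 28) × 116.4 / (72 × 2.4) × 0.85 = 13036.8 / 172.80 × 0.85 ≈ 64.1 mL/min
CrCl ≈ 64 mL/min → bracket 40–69 mL/min.
75% of 400 mg = 300 mg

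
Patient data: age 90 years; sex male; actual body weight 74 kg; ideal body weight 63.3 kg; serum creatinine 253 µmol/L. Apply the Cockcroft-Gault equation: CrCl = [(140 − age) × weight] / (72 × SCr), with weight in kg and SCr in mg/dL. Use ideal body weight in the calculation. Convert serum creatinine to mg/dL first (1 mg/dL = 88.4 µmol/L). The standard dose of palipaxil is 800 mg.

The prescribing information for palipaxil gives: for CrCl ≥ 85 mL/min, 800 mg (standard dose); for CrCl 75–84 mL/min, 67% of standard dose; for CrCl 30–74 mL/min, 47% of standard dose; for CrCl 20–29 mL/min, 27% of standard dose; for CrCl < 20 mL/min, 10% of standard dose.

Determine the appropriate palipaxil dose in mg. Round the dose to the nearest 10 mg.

SCr = 253 / 88.4 = 2.862 mg/dL
CrCl = (140 − 90) × 63.3 / (72 × 2.862) = 3165.0 / 206.06 ≈ 15.4 mL/min
CrCl ≈ 15 mL/min → bracket < 20 mL/min.
10% of 800 mg = 80 mg

80 mg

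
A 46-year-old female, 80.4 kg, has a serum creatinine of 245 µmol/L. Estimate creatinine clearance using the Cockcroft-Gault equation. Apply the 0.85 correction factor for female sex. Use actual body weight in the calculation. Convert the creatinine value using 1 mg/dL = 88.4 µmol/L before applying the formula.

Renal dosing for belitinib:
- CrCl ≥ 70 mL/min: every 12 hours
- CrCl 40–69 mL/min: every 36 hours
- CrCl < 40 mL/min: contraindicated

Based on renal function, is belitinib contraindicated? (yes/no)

yes

SCr = 245 / 88.4 = 2.771 mg/dL
CrCl = (140 − 46) × 80.4 / (72 × 2.771) × 0.85 = 7557.6 / 199.51 × 0.85 ≈ 32.2 mL/min
CrCl ≈ 32 mL/min, which is < 40 mL/min.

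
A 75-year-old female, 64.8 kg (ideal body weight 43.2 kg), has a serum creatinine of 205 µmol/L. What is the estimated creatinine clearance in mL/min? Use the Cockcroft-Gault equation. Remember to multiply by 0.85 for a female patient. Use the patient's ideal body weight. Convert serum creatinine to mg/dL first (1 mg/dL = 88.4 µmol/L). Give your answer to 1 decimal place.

14.3 mL/min

SCr = 205 / 88.4 = 2.319 mg/dL
CrCl = (140 − 75) × 43.2 / (72 × 2.319) × 0.85 = 2808.0 / 166.97 × 0.85 ≈ 14.3 mL/min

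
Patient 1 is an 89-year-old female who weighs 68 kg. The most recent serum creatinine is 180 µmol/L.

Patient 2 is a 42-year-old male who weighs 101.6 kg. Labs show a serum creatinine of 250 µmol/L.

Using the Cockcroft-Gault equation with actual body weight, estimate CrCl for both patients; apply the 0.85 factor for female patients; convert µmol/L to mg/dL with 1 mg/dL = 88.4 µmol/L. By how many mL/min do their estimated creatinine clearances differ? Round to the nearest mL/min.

Patient 1: SCr = 180 / 88.4 = 2.036 mg/dL
Patient 1: CrCl = (140 − 89) × 68 / (72 × 2.036) × 0.85 = 3468.0 / 146.59 × 0.85 ≈ 20.1 mL/min
Patient 2: SCr = 250 / 88.4 = 2.828 mg/dL
Patient 2: CrCl = (140 − 42) × 101.6 / (72 × 2.828) = 9956.8 / 203.62 ≈ 48.9 mL/min
|20.1 − 48.9| = 28.8 mL/min

29 mL/min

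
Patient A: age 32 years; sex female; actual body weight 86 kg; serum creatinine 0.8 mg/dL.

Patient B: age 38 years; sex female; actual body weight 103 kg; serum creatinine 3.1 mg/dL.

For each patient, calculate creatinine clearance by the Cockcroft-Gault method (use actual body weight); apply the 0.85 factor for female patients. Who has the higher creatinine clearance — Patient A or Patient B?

Patient A: CrCl = (140 − 32) × 86 / (72 × 0.8) × 0.85 = 9288.0 / 57.60 × 0.85 ≈ 137.1 mL/min
Patient B: CrCl = (140 − 38) × 103 / (72 × 3.1) × 0.85 = 10506.0 / 223.20 × 0.85 ≈ 40.0 mL/min
137.1 vs 40.0 mL/min → Patient A is higher.

Patient A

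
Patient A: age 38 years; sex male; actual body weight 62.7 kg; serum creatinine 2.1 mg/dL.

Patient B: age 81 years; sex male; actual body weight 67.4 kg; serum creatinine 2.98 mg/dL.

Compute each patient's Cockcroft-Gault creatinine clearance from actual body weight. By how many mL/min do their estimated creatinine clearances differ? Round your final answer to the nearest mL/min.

24 mL/min

Patient A: CrCl = (140 − 38) × 62.7 / (72 × 2.1) = 6395.4 / 151.20 ≈ 42.3 mL/min
Patient B: CrCl = (140 − 81) × 67.4 / (72 × 2.98) = 3976.6 / 214.56 ≈ 18.5 mL/min
|42.3 − 18.5| = 23.8 mL/min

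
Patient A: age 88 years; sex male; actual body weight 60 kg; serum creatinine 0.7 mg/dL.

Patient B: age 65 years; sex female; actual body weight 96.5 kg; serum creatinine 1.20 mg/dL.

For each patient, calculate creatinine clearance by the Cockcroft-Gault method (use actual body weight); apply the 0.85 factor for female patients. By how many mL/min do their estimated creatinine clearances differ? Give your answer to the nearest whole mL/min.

Patient A: CrCl = (140 − 88) × 60 / (72 × 0.7) = 3120.0 / 50.40 ≈ 61.9 mL/min
Patient B: CrCl = (140 − 65) × 96.5 / (72 × 1.2) × 0.85 = 7237.5 / 86.40 × 0.85 ≈ 71.2 mL/min
|61.9 − 71.2| = 9.3 mL/min

9 mL/min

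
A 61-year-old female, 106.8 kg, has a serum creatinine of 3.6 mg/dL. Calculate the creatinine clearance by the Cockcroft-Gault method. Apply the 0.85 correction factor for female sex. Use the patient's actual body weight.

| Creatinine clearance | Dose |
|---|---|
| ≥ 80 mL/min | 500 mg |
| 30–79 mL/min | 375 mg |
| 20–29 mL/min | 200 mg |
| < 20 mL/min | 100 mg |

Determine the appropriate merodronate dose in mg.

CrCl = (140 − 61) × 106.8 / (72 × 3.6) × 0.85 = 8437.2 / 259.20 × 0.85 ≈ 27.7 mL/min
CrCl ≈ 28 mL/min → bracket 20–29 mL/min.
Dose for this bracket: 200 mg.

200 mg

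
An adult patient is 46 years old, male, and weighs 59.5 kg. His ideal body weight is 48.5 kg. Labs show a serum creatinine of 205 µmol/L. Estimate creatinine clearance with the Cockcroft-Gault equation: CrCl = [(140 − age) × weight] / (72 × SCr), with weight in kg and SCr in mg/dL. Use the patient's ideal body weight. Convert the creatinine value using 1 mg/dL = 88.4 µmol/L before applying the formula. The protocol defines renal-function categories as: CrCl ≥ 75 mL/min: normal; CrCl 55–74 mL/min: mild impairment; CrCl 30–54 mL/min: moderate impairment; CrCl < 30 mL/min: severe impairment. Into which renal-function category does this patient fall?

severe impairment

SCr = 205 / 88.4 = 2.319 mg/dL
CrCl = (140 − 46) × 48.5 / (72 × 2.319) = 4559.0 / 166.97 ≈ 27.3 mL/min
27 mL/min falls in the 'severe impairment' range.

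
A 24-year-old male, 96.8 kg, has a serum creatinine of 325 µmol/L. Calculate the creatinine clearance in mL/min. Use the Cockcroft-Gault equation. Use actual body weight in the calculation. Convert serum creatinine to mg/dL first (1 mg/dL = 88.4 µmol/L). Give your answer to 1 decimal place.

SCr = 325 / 88.4 = 3.676 mg/dL
CrCl = (140 − 24) × 96.8 / (72 × 3.676) = 11228.8 / 264.67 ≈ 42.4 mL/min

42.4 mL/min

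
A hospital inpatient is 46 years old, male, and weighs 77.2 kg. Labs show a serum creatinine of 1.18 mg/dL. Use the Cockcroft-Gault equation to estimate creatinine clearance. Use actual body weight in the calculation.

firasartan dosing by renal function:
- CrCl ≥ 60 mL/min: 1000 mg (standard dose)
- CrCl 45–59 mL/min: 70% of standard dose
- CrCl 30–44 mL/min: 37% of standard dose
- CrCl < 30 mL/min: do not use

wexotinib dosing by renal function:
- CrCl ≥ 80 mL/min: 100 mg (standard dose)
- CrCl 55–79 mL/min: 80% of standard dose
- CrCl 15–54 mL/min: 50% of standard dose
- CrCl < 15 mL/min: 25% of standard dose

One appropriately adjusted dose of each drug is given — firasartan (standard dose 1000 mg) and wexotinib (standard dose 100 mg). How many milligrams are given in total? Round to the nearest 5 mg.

CrCl = (140 − 46) × 77.2 / (72 × 1.18) = 7256.8 / 84.96 ≈ 85.4 mL/min
CrCl ≈ 85 mL/min.
firasartan: ≥ 60 mL/min → 100% of 1000 mg = 1000 mg.
wexotinib: ≥ 80 mL/min → 100% of 100 mg = 100 mg.
Total = 1000 + 100 = 1100 mg.

1100 mg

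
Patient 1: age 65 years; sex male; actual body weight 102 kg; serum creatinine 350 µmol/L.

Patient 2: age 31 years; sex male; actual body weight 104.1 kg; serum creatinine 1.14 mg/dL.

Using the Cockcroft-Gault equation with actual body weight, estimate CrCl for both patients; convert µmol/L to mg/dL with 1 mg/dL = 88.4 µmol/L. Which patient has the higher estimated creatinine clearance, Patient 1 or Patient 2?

Patient 1: SCr = 350 / 88.4 = 3.959 mg/dL
Patient 1: CrCl = (140 − 65) × 102 / (72 × 3.959) = 7650.0 / 285.05 ≈ 26.8 mL/min
Patient 2: CrCl = (140 − 31) × 104.1 / (72 × 1.14) = 11346.9 / 82.08 ≈ 138.2 mL/min
26.8 vs 138.2 mL/min → Patient 2 is higher.

Patient 2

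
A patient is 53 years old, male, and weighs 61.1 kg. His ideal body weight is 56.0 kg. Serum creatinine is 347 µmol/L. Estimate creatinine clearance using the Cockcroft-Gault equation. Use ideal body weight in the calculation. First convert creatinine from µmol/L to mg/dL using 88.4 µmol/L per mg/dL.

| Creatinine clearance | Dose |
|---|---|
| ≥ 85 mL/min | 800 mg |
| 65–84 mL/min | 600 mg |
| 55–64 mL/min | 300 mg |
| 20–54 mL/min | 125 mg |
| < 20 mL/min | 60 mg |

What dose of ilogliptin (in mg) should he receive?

SCr = 347 / 88.4 = 3.925 mg/dL
CrCl = (140 − 53) × 56 / (72 × 3.925) = 4872.0 / 282.60 ≈ 17.2 mL/min
CrCl ≈ 17 mL/min → bracket < 20 mL/min.
Dose for this bracket: 60 mg.

60 mg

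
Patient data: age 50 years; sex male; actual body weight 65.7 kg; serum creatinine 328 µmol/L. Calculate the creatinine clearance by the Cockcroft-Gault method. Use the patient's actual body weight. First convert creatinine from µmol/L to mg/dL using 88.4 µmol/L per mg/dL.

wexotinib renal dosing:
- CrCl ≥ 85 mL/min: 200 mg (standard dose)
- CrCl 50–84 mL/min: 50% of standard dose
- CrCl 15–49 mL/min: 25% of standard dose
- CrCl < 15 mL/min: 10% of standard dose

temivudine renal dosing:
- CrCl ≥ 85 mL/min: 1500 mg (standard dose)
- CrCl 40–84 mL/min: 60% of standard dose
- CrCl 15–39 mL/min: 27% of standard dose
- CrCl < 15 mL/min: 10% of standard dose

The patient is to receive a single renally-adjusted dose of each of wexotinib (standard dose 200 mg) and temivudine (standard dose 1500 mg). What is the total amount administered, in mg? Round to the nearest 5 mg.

SCr = 328 / 88.4 = 3.71 mg/dL
CrCl = (140 − 50) × 65.7 / (72 × 3.71) = 5913.0 / 267.12 ≈ 22.1 mL/min
CrCl ≈ 22 mL/min.
wexotinib: 15–49 mL/min → 25% of 200 mg = 50 mg.
temivudine: 15–39 mL/min → 27% of 1500 mg = 405 mg.
Total = 50 + 405 = 455 mg.

455 mg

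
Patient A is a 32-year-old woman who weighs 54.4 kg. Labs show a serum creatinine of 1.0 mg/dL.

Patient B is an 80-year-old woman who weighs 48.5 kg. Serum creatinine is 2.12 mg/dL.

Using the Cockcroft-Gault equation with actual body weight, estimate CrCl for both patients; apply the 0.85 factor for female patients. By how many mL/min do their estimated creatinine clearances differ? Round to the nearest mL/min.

53 mL/min

Patient A: CrCl = (140 − 32) × 54.4 / (72 × 1) × 0.85 = 5875.2 / 72.00 × 0.85 ≈ 69.4 mL/min
Patient B: CrCl = (140 − 80) × 48.5 / (72 × 2.12) × 0.85 = 2910.0 / 152.64 × 0.85 ≈ 16.2 mL/min
|69.4 − 16.2| = 53.2 mL/min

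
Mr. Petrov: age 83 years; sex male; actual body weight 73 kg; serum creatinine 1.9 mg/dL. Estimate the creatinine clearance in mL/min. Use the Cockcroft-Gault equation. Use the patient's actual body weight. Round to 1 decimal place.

30.4 mL/min

CrCl = (140 − 83) × 73 / (72 × 1.9) = 4161.0 / 136.80 ≈ 30.4 mL/min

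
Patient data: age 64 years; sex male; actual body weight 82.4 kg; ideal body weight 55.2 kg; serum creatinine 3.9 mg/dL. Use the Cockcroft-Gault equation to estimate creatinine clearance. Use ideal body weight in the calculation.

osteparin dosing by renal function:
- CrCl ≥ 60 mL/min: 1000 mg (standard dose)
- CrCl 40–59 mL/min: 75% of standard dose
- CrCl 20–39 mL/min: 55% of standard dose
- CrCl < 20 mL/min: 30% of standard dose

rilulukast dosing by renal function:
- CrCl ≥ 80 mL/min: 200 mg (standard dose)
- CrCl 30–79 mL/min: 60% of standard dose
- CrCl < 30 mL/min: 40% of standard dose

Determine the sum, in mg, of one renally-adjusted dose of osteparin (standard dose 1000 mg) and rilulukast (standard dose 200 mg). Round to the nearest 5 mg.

CrCl = (140 − 64) × 55.2 / (72 × 3.9) = 4195.2 / 280.80 ≈ 14.9 mL/min
CrCl ≈ 15 mL/min.
osteparin: < 20 mL/min → 30% of 1000 mg = 300 mg.
rilulukast: < 30 mL/min → 40% of 200 mg = 80 mg.
Total = 300 + 80 = 380 mg.

380 mg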